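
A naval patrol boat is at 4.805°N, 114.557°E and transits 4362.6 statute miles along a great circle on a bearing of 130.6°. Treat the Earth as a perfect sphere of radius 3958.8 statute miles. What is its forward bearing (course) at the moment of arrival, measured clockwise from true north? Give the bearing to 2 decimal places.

Central angle δ = d/R = 1.102001 rad.
Converting: φ₁ = 0.083863 rad, θ = 2.279400 rad.
sin φ₂ = sin φ₁ cos δ + cos φ₁ sin δ cos θ = (0.083765)(0.451812) + (0.996486)(0.892113)(-0.650774) = -0.540678
φ₂ = asin(-0.540678) = -0.571243 rad = -32.730°.
Then Δλ = atan2(0.674975, 0.497102) = 0.936008 rad, from sin θ sin δ cos φ₁ over cos δ − sin φ₁ sin φ₂.
Hence λ₂ = 114.557° + 53.629° = 168.186°.
The forward bearing on arrival equals the back-azimuth from the destination plus 180°.
Back-azimuth from P₂ (-32.73°, 168.19°) to P₁ (4.80°, 114.56°), with Δλ' = λ₁ − λ₂ = -53.63°: atan2( sin Δλ' cos φ₁ , cos φ₂ sin φ₁ − sin φ₂ cos φ₁ cos Δλ' ) = 295.92°.
Final bearing = (295.92° + 180°) mod 360° = 115.92°.

final bearing 115.92°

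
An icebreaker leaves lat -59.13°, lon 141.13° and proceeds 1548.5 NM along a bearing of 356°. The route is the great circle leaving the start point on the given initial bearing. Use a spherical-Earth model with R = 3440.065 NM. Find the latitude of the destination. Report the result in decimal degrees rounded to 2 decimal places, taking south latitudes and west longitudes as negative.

The arc subtends δ = 1548.5/3440.065 = 0.450137 rad at the centre.
With φ₁ = -59.13° = -1.032013 rad and θ = 356° = 6.213372 rad:
Destination latitude: φ₂ = arcsin( sin φ₁ cos δ + cos φ₁ sin δ cos θ ) = arcsin(-0.550136) = -33.38°.
Then Δλ = atan2(-0.015572, 0.428187) = -0.036352 rad, from sin θ sin δ cos φ₁ over cos δ − sin φ₁ sin φ₂.
λ₂ = λ₁ + Δλ = 139.05°.

latitude -33.38°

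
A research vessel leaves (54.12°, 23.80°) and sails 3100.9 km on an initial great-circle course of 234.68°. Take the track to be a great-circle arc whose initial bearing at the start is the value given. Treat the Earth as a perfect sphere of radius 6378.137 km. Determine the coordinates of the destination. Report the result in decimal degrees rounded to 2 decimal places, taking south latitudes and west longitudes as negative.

latitude 33.92°, longitude -3.55°

The arc subtends δ = 3100.9/6378.137 = 0.486176 rad at the centre.
Start latitude φ₁ = 0.944572 rad; initial bearing θ = 4.095939 rad.
Applying the spherical law of cosines for sides, sin φ₂ = sin φ₁ cos δ + cos φ₁ sin δ cos θ = 0.558036, so φ₂ = 33.92°.
Δλ = atan2( sin θ sin δ cos φ₁ , cos δ − sin φ₁ sin φ₂ ) = atan2(-0.223444, 0.431980) = -0.477356 rad = -27.35°.
λ₂ = 23.80° + -27.35° = -3.55°.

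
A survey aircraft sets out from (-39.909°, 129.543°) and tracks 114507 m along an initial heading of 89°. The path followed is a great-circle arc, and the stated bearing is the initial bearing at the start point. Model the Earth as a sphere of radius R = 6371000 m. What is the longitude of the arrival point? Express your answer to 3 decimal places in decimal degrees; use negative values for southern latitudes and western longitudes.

longitude 130.885°

δ = 114507/6371000 = 0.017973 rad (1.0298°).
With φ₁ = -39.909° = -0.696543 rad and θ = 89° = 1.553343 rad:
sin φ₂ = sin φ₁ cos δ + cos φ₁ sin δ cos θ = (-0.641570)(0.999838) + (0.767064)(0.017972)(0.017452) = -0.641226
φ₂ = asin(-0.641226) = -0.696095 rad = -39.883°.
Then Δλ = atan2(0.013784, 0.588447) = 0.023420 rad, from sin θ sin δ cos φ₁ over cos δ − sin φ₁ sin φ₂.
λ₂ = 129.543° + 1.342° = 130.885°.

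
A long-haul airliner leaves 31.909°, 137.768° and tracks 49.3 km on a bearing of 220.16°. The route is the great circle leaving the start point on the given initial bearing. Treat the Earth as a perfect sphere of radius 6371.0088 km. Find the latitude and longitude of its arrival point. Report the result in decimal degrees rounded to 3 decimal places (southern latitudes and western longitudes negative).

latitude 31.570°, longitude 137.432°

Central angle δ = d/R = 0.007738 rad.
With φ₁ = 31.909° = 0.556917 rad and θ = 220.16° = 3.842517 rad:
sin φ₂ = sin φ₁ cos δ + cos φ₁ sin δ cos θ = (0.528572)(0.999970) + (0.848889)(0.007738)(-0.764246) = 0.523536
φ₂ = asin(0.523536) = 0.550996 rad = 31.570°.
Δλ = atan2( sin θ sin δ cos φ₁ , cos δ − sin φ₁ sin φ₂ ) = atan2(-0.004236, 0.723244) = -0.005857 rad = -0.336°.
λ₂ = λ₁ + Δλ = 137.432°.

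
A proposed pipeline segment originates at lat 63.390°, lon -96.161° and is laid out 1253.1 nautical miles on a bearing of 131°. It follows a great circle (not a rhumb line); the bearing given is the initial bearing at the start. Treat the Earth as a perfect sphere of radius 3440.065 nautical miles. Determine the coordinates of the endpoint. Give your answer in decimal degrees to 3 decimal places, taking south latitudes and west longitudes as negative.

latitude 46.947°, longitude -72.966°

Angular distance δ = d/R = 1253.1 / 3440.065 = 0.364266 rad.
Converting: φ₁ = 1.106364 rad, θ = 2.286381 rad.
Destination latitude: φ₂ = arcsin( sin φ₁ cos δ + cos φ₁ sin δ cos θ ) = arcsin(0.730720) = 46.947°.
Then Δλ = atan2(0.120434, 0.281066) = 0.404822 rad, from sin θ sin δ cos φ₁ over cos δ − sin φ₁ sin φ₂.
λ₂ = λ₁ + Δλ = -72.966°.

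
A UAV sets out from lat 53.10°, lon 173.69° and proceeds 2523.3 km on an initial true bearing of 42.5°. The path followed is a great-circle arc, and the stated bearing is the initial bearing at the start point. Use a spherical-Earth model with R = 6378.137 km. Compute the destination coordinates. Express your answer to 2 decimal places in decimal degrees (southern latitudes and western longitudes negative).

Angular distance δ = d/R = 2523.3 / 6378.137 = 0.395617 rad.
With φ₁ = 53.10° = 0.926770 rad and θ = 42.5° = 0.741765 rad:
Applying the spherical law of cosines for sides, sin φ₂ = sin φ₁ cos δ + cos φ₁ sin δ cos θ = 0.908514, so φ₂ = 65.30°.
For the longitude increment, Δλ = atan2( sin θ sin δ cos φ₁, cos δ − sin φ₁ sin φ₂ ) = atan2(0.156324, 0.196234) = 38.54°.
λ₂ = 173.69° + 38.54° = 212.23°, normalized to (−180°, 180°] → -147.77°.

latitude 65.30°, longitude -147.77°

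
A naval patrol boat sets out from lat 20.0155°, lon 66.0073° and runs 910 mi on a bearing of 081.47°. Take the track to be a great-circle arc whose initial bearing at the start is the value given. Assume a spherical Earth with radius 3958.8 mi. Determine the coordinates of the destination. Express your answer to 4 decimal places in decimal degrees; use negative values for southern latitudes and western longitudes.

The arc subtends δ = 910/3958.8 = 0.229868 rad at the centre.
With φ₁ = 20.0155° = 0.349336 rad and θ = 81.47° = 1.421920 rad:
sin φ₂ = sin φ₁ cos δ + cos φ₁ sin δ cos θ = (0.342274)(0.973697) + (0.939600)(0.227849)(0.148327) = 0.365026
φ₂ = asin(0.365026) = 0.373661 rad = 21.4092°.
For the longitude increment, Δλ = atan2( sin θ sin δ cos φ₁, cos δ − sin φ₁ sin φ₂ ) = atan2(0.211718, 0.848757) = 14.0063°.
λ₂ = λ₁ + Δλ = 80.0136°.

latitude 21.4092°, longitude 80.0136°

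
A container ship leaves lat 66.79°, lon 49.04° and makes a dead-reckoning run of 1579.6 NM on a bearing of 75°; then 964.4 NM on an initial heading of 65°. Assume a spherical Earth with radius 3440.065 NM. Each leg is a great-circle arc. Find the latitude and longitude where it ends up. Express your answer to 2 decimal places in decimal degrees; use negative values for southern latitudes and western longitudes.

Apply the spherical direct solution leg by leg, carrying full precision between legs.
Leg 1: from (66.79°, 49.04°), δ = 1579.6/3440.065 = 0.459177 rad, θ = 75° → φ = 60.35°, λ = 108.97°.
Leg 2: from (60.35°, 108.97°), δ = 964.4/3440.065 = 0.280344 rad, θ = 65° → φ = 63.25°, λ = 142.83°.

latitude 63.25°, longitude 142.83°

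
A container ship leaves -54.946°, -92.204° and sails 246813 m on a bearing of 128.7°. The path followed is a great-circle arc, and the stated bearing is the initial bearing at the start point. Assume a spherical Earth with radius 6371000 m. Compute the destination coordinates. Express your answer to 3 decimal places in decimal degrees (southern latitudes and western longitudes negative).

latitude -56.295°, longitude -89.082°

Central angle δ = d/R = 0.038740 rad.
Start latitude φ₁ = -0.958989 rad; initial bearing θ = 2.246239 rad.
sin φ₂ = sin φ₁ cos δ + cos φ₁ sin δ cos θ = (-0.818611)(0.999250) + (0.574348)(0.038730)(-0.625243) = -0.831905
φ₂ = asin(-0.831905) = -0.982532 rad = -56.295°.
For the longitude increment, Δλ = atan2( sin θ sin δ cos φ₁, cos δ − sin φ₁ sin φ₂ ) = atan2(0.017360, 0.318243) = 3.122°.
λ₂ = -92.204° + 3.122° = -89.082°.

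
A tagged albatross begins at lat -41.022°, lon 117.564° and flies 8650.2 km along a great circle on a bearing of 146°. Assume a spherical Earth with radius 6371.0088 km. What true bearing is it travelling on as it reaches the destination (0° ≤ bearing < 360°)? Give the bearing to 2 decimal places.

δ = 8650.2/6371.0088 = 1.357744 rad (77.7930°).
Converting: φ₁ = -0.715969 rad, θ = 2.548181 rad.
Applying the spherical law of cosines for sides, sin φ₂ = sin φ₁ cos δ + cos φ₁ sin δ cos θ = -0.750113, so φ₂ = -48.600°.
For the longitude increment, Δλ = atan2( sin θ sin δ cos φ₁, cos δ − sin φ₁ sin φ₂ ) = atan2(0.412349, -0.280892) = 124.263°.
λ₂ = 117.564° + 124.263° = 241.827°, normalized to (−180°, 180°] → -118.173°.
The forward bearing on arrival equals the back-azimuth from the destination plus 180°.
Back-azimuth from P₂ (-48.60°, -118.17°) to P₁ (-41.02°, 117.56°), with Δλ' = λ₁ − λ₂ = 235.74°: atan2( sin Δλ' cos φ₁ , cos φ₂ sin φ₁ − sin φ₂ cos φ₁ cos Δλ' ) = 219.64°.
Final bearing = (219.64° + 180°) mod 360° = 39.64°.

final bearing 39.64°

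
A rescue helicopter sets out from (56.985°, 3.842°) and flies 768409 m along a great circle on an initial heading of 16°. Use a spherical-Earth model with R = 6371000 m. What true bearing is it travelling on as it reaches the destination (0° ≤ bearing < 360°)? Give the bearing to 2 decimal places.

Central angle δ = d/R = 0.120610 rad.
Start latitude φ₁ = 0.994576 rad; initial bearing θ = 0.279253 rad.
sin φ₂ = sin φ₁ cos δ + cos φ₁ sin δ cos θ = (0.838528)(0.992735) + (0.544859)(0.120318)(0.961262) = 0.895453
φ₂ = asin(0.895453) = 1.109448 rad = 63.567°.
Then Δλ = atan2(0.018070, 0.241873) = 0.074569 rad, from sin θ sin δ cos φ₁ over cos δ − sin φ₁ sin φ₂.
Hence λ₂ = 3.842° + 4.273° = 8.115°.
The forward bearing on arrival equals the back-azimuth from the destination plus 180°.
Back-azimuth from P₂ (63.57°, 8.11°) to P₁ (56.98°, 3.84°), with Δλ' = λ₁ − λ₂ = -4.27°: atan2( sin Δλ' cos φ₁ , cos φ₂ sin φ₁ − sin φ₂ cos φ₁ cos Δλ' ) = 199.72°.
Final bearing = (199.72° + 180°) mod 360° = 19.72°.

final bearing 19.72°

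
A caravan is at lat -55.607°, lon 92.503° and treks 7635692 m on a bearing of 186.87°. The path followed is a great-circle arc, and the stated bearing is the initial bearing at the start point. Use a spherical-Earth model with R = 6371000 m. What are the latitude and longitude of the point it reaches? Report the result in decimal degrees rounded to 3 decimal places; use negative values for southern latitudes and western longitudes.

The arc subtends δ = 7635692/6371000 = 1.198508 rad at the centre.
Converting: φ₁ = -0.970525 rad, θ = 3.261497 rad.
sin φ₂ = sin φ₁ cos δ + cos φ₁ sin δ cos θ = (-0.825183)(0.363748) + (0.564866)(0.931497)(-0.992820) = -0.822552
φ₂ = asin(-0.822552) = -0.965884 rad = -55.341°.
For the longitude increment, Δλ = atan2( sin θ sin δ cos φ₁, cos δ − sin φ₁ sin φ₂ ) = atan2(-0.062939, -0.315007) = -168.701°.
Hence λ₂ = 92.503° + -168.701° = -76.198°.

latitude -55.341°, longitude -76.198°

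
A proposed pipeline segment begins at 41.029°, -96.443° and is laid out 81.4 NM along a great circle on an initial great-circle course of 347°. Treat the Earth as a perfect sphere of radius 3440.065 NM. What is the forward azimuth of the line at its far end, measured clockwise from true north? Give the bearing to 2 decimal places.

final bearing 346.73°

The arc subtends δ = 81.4/3440.065 = 0.023662 rad at the centre.
Converting: φ₁ = 0.716091 rad, θ = 6.056293 rad.
Destination latitude: φ₂ = arcsin( sin φ₁ cos δ + cos φ₁ sin δ cos θ ) = arcsin(0.673648) = 42.349°.
Δλ = atan2( sin θ sin δ cos φ₁ , cos δ − sin φ₁ sin φ₂ ) = atan2(-0.004015, 0.557510) = -0.007202 rad = -0.413°.
Hence λ₂ = -96.443° + -0.413° = -96.856°.
The forward bearing on arrival equals the back-azimuth from the destination plus 180°.
Back-azimuth from P₂ (42.35°, -96.86°) to P₁ (41.03°, -96.44°), with Δλ' = λ₁ − λ₂ = 0.41°: atan2( sin Δλ' cos φ₁ , cos φ₂ sin φ₁ − sin φ₂ cos φ₁ cos Δλ' ) = 166.73°.
Final bearing = (166.73° + 180°) mod 360° = 346.73°.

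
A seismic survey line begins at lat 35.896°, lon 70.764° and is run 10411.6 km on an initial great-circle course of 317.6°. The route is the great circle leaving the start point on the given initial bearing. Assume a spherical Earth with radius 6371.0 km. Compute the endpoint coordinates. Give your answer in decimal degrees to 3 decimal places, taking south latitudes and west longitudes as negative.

latitude 34.045°, longitude -54.929°

Central angle δ = d/R = 1.634218 rad.
Start latitude φ₁ = 0.626503 rad; initial bearing θ = 5.543166 rad.
Applying the spherical law of cosines for sides, sin φ₂ = sin φ₁ cos δ + cos φ₁ sin δ cos θ = 0.559847, so φ₂ = 34.045°.
For the longitude increment, Δλ = atan2( sin θ sin δ cos φ₁, cos δ − sin φ₁ sin φ₂ ) = atan2(-0.545142, -0.391626) = -125.693°.
λ₂ = λ₁ + Δλ = -54.929°.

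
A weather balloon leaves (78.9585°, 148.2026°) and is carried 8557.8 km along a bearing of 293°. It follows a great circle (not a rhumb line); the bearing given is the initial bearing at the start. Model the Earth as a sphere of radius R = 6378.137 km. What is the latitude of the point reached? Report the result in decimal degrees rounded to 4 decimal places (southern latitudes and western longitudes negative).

latitude 17.2016°

Central angle δ = d/R = 1.341740 rad.
With φ₁ = 78.9585° = 1.378086 rad and θ = 293° = 5.113815 rad:
Destination latitude: φ₂ = arcsin( sin φ₁ cos δ + cos φ₁ sin δ cos θ ) = arcsin(0.295734) = 17.2016°.
Then Δλ = atan2(-0.171690, -0.063201) = -1.923511 rad, from sin θ sin δ cos φ₁ over cos δ − sin φ₁ sin φ₂.
Hence λ₂ = 148.2026° + -110.2091° = 37.9935°.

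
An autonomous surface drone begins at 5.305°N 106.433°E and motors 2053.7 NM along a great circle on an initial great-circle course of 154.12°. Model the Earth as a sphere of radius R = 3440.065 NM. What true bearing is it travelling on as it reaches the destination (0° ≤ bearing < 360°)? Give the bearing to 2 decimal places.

final bearing 151.27°

Angular distance δ = d/R = 2053.7 / 3440.065 = 0.596995 rad.
With φ₁ = 5.305° = 0.092590 rad and θ = 154.12° = 2.689901 rad:
sin φ₂ = sin φ₁ cos δ + cos φ₁ sin δ cos θ = (0.092457)(0.827029) + (0.995717)(0.562159)(-0.899710) = -0.427149
φ₂ = asin(-0.427149) = -0.441337 rad = -25.287°.
Δλ = atan2( sin θ sin δ cos φ₁ , cos δ − sin φ₁ sin φ₂ ) = atan2(0.244325, 0.866522) = 0.274825 rad = 15.746°.
Hence λ₂ = 106.433° + 15.746° = 122.179°.
The forward bearing on arrival equals the back-azimuth from the destination plus 180°.
Back-azimuth from P₂ (-25.29°, 122.18°) to P₁ (5.30°, 106.43°), with Δλ' = λ₁ − λ₂ = -15.75°: atan2( sin Δλ' cos φ₁ , cos φ₂ sin φ₁ − sin φ₂ cos φ₁ cos Δλ' ) = 331.27°.
Final bearing = (331.27° + 180°) mod 360° = 151.27°.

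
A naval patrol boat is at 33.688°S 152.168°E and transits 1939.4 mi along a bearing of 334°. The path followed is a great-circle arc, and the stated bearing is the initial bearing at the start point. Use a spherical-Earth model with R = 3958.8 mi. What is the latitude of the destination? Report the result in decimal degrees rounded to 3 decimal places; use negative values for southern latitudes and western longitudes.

The arc subtends δ = 1939.4/3958.8 = 0.489896 rad at the centre.
Converting: φ₁ = -0.587967 rad, θ = 5.829400 rad.
sin φ₂ = sin φ₁ cos δ + cos φ₁ sin δ cos θ = (-0.554670)(0.882382) + (0.832070)(0.470534)(0.898794) = -0.137537
φ₂ = asin(-0.137537) = -0.137975 rad = -7.905°.
Then Δλ = atan2(-0.171630, 0.806094) = -0.209783 rad, from sin θ sin δ cos φ₁ over cos δ − sin φ₁ sin φ₂.
λ₂ = λ₁ + Δλ = 140.148°.

latitude -7.905°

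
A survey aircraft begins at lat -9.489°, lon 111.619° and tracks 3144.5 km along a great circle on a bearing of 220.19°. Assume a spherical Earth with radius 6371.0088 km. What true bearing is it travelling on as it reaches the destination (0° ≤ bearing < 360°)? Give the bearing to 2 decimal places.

final bearing 227.39°

Central angle δ = d/R = 0.493564 rad.
Converting: φ₁ = -0.165614 rad, θ = 3.843040 rad.
sin φ₂ = sin φ₁ cos δ + cos φ₁ sin δ cos θ = (-0.164858)(0.880650) + (0.986317)(0.473767)(-0.763909) = -0.502145
φ₂ = asin(-0.502145) = -0.526078 rad = -30.142°.
For the longitude increment, Δλ = atan2( sin θ sin δ cos φ₁, cos δ − sin φ₁ sin φ₂ ) = atan2(-0.301550, 0.797867) = -20.704°.
Hence λ₂ = 111.619° + -20.704° = 90.915°.
The forward bearing on arrival equals the back-azimuth from the destination plus 180°.
Back-azimuth from P₂ (-30.14°, 90.92°) to P₁ (-9.49°, 111.62°), with Δλ' = λ₁ − λ₂ = 20.70°: atan2( sin Δλ' cos φ₁ , cos φ₂ sin φ₁ − sin φ₂ cos φ₁ cos Δλ' ) = 47.39°.
Final bearing = (47.39° + 180°) mod 360° = 227.39°.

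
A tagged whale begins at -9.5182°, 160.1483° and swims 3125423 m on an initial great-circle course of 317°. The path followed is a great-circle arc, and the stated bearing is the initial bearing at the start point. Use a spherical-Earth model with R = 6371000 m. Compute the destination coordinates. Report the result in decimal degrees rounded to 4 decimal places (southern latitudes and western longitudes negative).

Central angle δ = d/R = 0.490570 rad.
Converting: φ₁ = -0.166124 rad, θ = 5.532694 rad.
Applying the spherical law of cosines for sides, sin φ₂ = sin φ₁ cos δ + cos φ₁ sin δ cos θ = 0.193959, so φ₂ = 11.1839°.
For the longitude increment, Δλ = atan2( sin θ sin δ cos φ₁, cos δ − sin φ₁ sin φ₂ ) = atan2(-0.316886, 0.914138) = -19.1189°.
λ₂ = 160.1483° + -19.1189° = 141.0294°.

latitude 11.1839°, longitude 141.0294°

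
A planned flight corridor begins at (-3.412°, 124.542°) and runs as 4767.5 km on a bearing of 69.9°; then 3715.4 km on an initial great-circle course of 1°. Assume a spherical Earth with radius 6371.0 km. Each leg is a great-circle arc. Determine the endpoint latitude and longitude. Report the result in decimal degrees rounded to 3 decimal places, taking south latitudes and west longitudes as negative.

Apply the spherical direct solution leg by leg, carrying full precision between legs.
Leg 1: from (-3.412°, 124.542°), δ = 4767.5/6371 = 0.748313 rad, θ = 69.9° → φ = 10.941°, λ = 165.143°.
Leg 2: from (10.941°, 165.143°), δ = 3715.4/6371 = 0.583174 rad, θ = 1° → φ = 44.348°, λ = 165.913°.

latitude 44.348°, longitude 165.913°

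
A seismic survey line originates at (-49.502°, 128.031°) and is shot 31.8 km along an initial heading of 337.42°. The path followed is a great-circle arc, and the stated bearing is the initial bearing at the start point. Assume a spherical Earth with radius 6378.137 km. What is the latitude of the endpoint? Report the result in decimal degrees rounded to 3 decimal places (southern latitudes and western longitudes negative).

δ = 31.8/6378.137 = 0.004986 rad (0.2857°).
With φ₁ = -49.502° = -0.863973 rad and θ = 337.42° = 5.889090 rad:
sin φ₂ = sin φ₁ cos δ + cos φ₁ sin δ cos θ = (-0.760429)(0.999988) + (0.649422)(0.004986)(0.923344) = -0.757430
φ₂ = asin(-0.757430) = -0.859367 rad = -49.238°.
Then Δλ = atan2(-0.001243, 0.424016) = -0.002932 rad, from sin θ sin δ cos φ₁ over cos δ − sin φ₁ sin φ₂.
λ₂ = λ₁ + Δλ = 127.863°.

latitude -49.238°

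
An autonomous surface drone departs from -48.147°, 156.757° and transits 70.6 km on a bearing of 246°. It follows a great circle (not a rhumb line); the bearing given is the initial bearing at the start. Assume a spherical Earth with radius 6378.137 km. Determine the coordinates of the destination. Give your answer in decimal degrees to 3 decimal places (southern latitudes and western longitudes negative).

δ = 70.6/6378.137 = 0.011069 rad (0.6342°).
With φ₁ = -48.147° = -0.840324 rad and θ = 246° = 4.293510 rad:
Applying the spherical law of cosines for sides, sin φ₂ = sin φ₁ cos δ + cos φ₁ sin δ cos θ = -0.747817, so φ₂ = -48.402°.
Then Δλ = atan2(-0.006747, 0.442920) = -0.015232 rad, from sin θ sin δ cos φ₁ over cos δ − sin φ₁ sin φ₂.
Hence λ₂ = 156.757° + -0.873° = 155.884°.

latitude -48.402°, longitude 155.884°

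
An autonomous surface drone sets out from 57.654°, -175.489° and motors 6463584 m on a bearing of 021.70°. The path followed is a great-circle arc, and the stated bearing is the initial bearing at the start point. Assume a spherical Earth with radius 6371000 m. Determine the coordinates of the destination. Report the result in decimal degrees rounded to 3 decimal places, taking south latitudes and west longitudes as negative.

latitude 60.256°, longitude -34.754°

Central angle δ = d/R = 1.014532 rad.
Start latitude φ₁ = 1.006252 rad; initial bearing θ = 0.378736 rad.
Destination latitude: φ₂ = arcsin( sin φ₁ cos δ + cos φ₁ sin δ cos θ ) = arcsin(0.868253) = 60.256°.
For the longitude increment, Δλ = atan2( sin θ sin δ cos φ₁, cos δ − sin φ₁ sin φ₂ ) = atan2(0.168000, -0.205511) = 140.735°.
λ₂ = λ₁ + Δλ = -34.754°.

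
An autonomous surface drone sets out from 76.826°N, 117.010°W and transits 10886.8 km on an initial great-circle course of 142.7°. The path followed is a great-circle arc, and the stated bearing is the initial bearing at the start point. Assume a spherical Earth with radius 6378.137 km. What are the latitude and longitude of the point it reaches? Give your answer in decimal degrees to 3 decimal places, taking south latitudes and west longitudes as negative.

δ = 10886.8/6378.137 = 1.706893 rad (97.7978°).
With φ₁ = 76.826° = 1.340867 rad and θ = 142.7° = 2.490585 rad:
sin φ₂ = sin φ₁ cos δ + cos φ₁ sin δ cos θ = (0.973682)(-0.135677) + (0.227909)(0.990753)(-0.795473) = -0.311726
φ₂ = asin(-0.311726) = -0.317009 rad = -18.163°.
Then Δλ = atan2(0.136833, 0.167845) = 0.683963 rad, from sin θ sin δ cos φ₁ over cos δ − sin φ₁ sin φ₂.
λ₂ = -117.010° + 39.188° = -77.822°.

latitude -18.163°, longitude -77.822°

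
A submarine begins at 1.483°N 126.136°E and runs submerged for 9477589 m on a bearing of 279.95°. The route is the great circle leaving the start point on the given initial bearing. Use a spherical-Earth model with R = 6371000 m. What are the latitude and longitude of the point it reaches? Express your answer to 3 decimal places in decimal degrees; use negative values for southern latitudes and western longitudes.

The arc subtends δ = 9477589/6371000 = 1.487614 rad at the centre.
Converting: φ₁ = 0.025883 rad, θ = 4.886049 rad.
Applying the spherical law of cosines for sides, sin φ₂ = sin φ₁ cos δ + cos φ₁ sin δ cos θ = 0.174284, so φ₂ = 10.037°.
Then Δλ = atan2(-0.981224, 0.078576) = -1.490887 rad, from sin θ sin δ cos φ₁ over cos δ − sin φ₁ sin φ₂.
λ₂ = 126.136° + -85.422° = 40.714°.

latitude 10.037°, longitude 40.714°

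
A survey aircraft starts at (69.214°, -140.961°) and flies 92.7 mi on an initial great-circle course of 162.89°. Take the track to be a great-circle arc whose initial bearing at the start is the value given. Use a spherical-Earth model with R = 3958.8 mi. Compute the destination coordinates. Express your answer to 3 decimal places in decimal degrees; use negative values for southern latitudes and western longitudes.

latitude 67.928°, longitude -139.911°

δ = 92.7/3958.8 = 0.023416 rad (1.3416°).
Converting: φ₁ = 1.208012 rad, θ = 2.842967 rad.
Applying the spherical law of cosines for sides, sin φ₂ = sin φ₁ cos δ + cos φ₁ sin δ cos θ = 0.926715, so φ₂ = 67.928°.
For the longitude increment, Δλ = atan2( sin θ sin δ cos φ₁, cos δ − sin φ₁ sin φ₂ ) = atan2(0.002445, 0.133329) = 1.050°.
λ₂ = -140.961° + 1.050° = -139.911°.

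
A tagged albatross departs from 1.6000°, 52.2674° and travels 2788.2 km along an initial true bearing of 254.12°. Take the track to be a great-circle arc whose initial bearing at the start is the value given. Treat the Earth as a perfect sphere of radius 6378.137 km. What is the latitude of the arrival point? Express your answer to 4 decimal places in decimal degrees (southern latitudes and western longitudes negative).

latitude -5.1924°

Angular distance δ = d/R = 2788.2 / 6378.137 = 0.437150 rad.
With φ₁ = 1.6000° = 0.027925 rad and θ = 254.12° = 4.435231 rad:
sin φ₂ = sin φ₁ cos δ + cos φ₁ sin δ cos θ = (0.027922)(0.905962) + (0.999610)(0.423359)(-0.273623) = -0.090500
φ₂ = asin(-0.090500) = -0.090624 rad = -5.1924°.
For the longitude increment, Δλ = atan2( sin θ sin δ cos φ₁, cos δ − sin φ₁ sin φ₂ ) = atan2(-0.407043, 0.908489) = -24.1345°.
Hence λ₂ = 52.2674° + -24.1345° = 28.1329°.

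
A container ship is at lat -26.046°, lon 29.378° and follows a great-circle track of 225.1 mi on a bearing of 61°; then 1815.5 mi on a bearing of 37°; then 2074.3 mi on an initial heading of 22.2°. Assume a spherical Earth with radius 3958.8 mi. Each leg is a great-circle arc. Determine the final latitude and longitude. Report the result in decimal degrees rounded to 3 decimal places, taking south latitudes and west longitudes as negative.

latitude 24.850°, longitude 60.002°

Apply the spherical direct solution leg by leg, carrying full precision between legs.
Leg 1: from (-26.046°, 29.378°), δ = 225.1/3958.8 = 0.056861 rad, θ = 61° → φ = -24.433°, λ = 32.508°.
Leg 2: from (-24.433°, 32.508°), δ = 1815.5/3958.8 = 0.458599 rad, θ = 37° → φ = -2.809°, λ = 47.978°.
Leg 3: from (-2.809°, 47.978°), δ = 2074.3/3958.8 = 0.523972 rad, θ = 22.2° → φ = 24.850°, λ = 60.002°.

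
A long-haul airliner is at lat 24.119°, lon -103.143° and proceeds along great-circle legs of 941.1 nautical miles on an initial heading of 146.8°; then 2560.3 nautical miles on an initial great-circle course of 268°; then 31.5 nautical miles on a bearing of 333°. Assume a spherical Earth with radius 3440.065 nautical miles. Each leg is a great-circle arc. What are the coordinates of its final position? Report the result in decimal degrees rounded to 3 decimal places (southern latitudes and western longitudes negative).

latitude 7.037°, longitude -137.682°

Apply the spherical direct solution leg by leg, carrying full precision between legs.
Leg 1: from (24.119°, -103.143°), δ = 941.1/3440.065 = 0.273570 rad, θ = 146.8° → φ = 10.784°, λ = -94.482°.
Leg 2: from (10.784°, -94.482°), δ = 2560.3/3440.065 = 0.744259 rad, θ = 268° → φ = 6.569°, λ = -137.442°.
Leg 3: from (6.569°, -137.442°), δ = 31.5/3440.065 = 0.009157 rad, θ = 333° → φ = 7.037°, λ = -137.682°.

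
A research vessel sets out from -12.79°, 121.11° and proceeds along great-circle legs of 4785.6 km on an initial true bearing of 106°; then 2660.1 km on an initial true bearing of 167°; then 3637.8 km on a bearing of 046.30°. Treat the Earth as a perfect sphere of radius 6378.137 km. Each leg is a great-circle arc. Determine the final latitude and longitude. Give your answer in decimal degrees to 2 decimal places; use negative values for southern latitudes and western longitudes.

Apply the spherical direct solution leg by leg, carrying full precision between legs.
Leg 1: from (-12.79°, 121.11°), δ = 4785.6/6378.137 = 0.750313 rad, θ = 106° → φ = -20.20°, λ = 165.41°.
Leg 2: from (-20.20°, 165.41°), δ = 2660.1/6378.137 = 0.417065 rad, θ = 167° → φ = -43.32°, λ = 172.60°.
Leg 3: from (-43.32°, 172.60°), δ = 3637.8/6378.137 = 0.570355 rad, θ = 46.3° → φ = -17.82°, λ = -163.19°.

latitude -17.82°, longitude -163.19°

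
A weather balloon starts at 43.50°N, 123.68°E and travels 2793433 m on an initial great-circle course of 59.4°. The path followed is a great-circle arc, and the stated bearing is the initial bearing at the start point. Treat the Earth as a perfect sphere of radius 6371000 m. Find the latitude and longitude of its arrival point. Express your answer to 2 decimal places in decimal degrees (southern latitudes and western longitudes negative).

Angular distance δ = d/R = 2793433 / 6371000 = 0.438461 rad.
With φ₁ = 43.50° = 0.759218 rad and θ = 59.4° = 1.036726 rad:
Applying the spherical law of cosines for sides, sin φ₂ = sin φ₁ cos δ + cos φ₁ sin δ cos θ = 0.780002, so φ₂ = 51.26°.
Δλ = atan2( sin θ sin δ cos φ₁ , cos δ − sin φ₁ sin φ₂ ) = atan2(0.265070, 0.368488) = 0.623591 rad = 35.73°.
Hence λ₂ = 123.68° + 35.73° = 159.41°.

latitude 51.26°, longitude 159.41°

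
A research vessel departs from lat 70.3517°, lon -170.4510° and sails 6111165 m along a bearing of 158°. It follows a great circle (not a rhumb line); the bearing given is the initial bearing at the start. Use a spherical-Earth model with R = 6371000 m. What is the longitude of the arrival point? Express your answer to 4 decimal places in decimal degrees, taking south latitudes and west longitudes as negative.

δ = 6111165/6371000 = 0.959216 rad (54.9590°).
With φ₁ = 70.3517° = 1.227869 rad and θ = 158° = 2.757620 rad:
Destination latitude: φ₂ = arcsin( sin φ₁ cos δ + cos φ₁ sin δ cos θ ) = arcsin(0.285479) = 16.5875°.
Then Δλ = atan2(0.103129, 0.305305) = 0.325755 rad, from sin θ sin δ cos φ₁ over cos δ − sin φ₁ sin φ₂.
λ₂ = λ₁ + Δλ = -151.7866°.

longitude -151.7866°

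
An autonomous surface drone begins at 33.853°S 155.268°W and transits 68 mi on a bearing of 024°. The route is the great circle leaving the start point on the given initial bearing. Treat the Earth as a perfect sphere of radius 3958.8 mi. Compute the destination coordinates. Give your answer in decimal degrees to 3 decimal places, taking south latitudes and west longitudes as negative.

latitude -32.953°, longitude -154.791°

Angular distance δ = d/R = 68 / 3958.8 = 0.017177 rad.
Start latitude φ₁ = -0.590846 rad; initial bearing θ = 0.418879 rad.
sin φ₂ = sin φ₁ cos δ + cos φ₁ sin δ cos θ = (-0.557064)(0.999852) + (0.830470)(0.017176)(0.913545) = -0.543951
φ₂ = asin(-0.543951) = -0.575138 rad = -32.953°.
Then Δλ = atan2(0.005802, 0.696837) = 0.008326 rad, from sin θ sin δ cos φ₁ over cos δ − sin φ₁ sin φ₂.
Hence λ₂ = -155.268° + 0.477° = -154.791°.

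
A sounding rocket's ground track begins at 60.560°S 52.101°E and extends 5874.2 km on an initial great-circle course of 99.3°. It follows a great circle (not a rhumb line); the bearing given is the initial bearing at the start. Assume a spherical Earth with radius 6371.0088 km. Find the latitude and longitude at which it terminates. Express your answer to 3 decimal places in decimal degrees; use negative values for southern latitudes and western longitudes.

latitude -36.120°, longitude 128.873°

Central angle δ = d/R = 0.922020 rad.
With φ₁ = -60.560° = -1.056971 rad and θ = 99.3° = 1.733112 rad:
sin φ₂ = sin φ₁ cos δ + cos φ₁ sin δ cos θ = (-0.870871)(0.604211) + (0.491512)(0.796824)(-0.161604) = -0.589482
φ₂ = asin(-0.589482) = -0.630418 rad = -36.120°.
Δλ = atan2( sin θ sin δ cos φ₁ , cos δ − sin φ₁ sin φ₂ ) = atan2(0.386500, 0.090849) = 1.339933 rad = 76.772°.
λ₂ = λ₁ + Δλ = 128.873°.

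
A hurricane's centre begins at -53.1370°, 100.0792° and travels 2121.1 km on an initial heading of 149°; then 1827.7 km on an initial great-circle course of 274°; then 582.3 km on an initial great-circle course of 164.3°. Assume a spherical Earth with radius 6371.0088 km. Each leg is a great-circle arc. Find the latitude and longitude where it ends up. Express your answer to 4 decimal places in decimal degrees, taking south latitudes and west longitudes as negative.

Apply the spherical direct solution leg by leg, carrying full precision between legs.
Leg 1: from (-53.1370°, 100.0792°), δ = 2121.1/6371.0088 = 0.332930 rad, θ = 149° → φ = -67.5469°, λ = 126.2288°.
Leg 2: from (-67.5469°, 126.2288°), δ = 1827.7/6371.0088 = 0.286878 rad, θ = 274° → φ = -61.5081°, λ = 89.9499°.
Leg 3: from (-61.5081°, 89.9499°), δ = 582.3/6371.0088 = 0.091398 rad, θ = 164.3° → φ = -66.5102°, λ = 93.5025°.

latitude -66.5102°, longitude 93.5025°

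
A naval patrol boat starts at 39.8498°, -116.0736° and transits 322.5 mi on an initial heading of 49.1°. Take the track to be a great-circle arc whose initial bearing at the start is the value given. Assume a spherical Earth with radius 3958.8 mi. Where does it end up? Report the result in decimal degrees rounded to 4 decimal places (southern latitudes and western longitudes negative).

Angular distance δ = d/R = 322.5 / 3958.8 = 0.081464 rad.
With φ₁ = 39.8498° = 0.695510 rad and θ = 49.1° = 0.856957 rad:
Applying the spherical law of cosines for sides, sin φ₂ = sin φ₁ cos δ + cos φ₁ sin δ cos θ = 0.679556, so φ₂ = 42.8089°.
Then Δλ = atan2(0.047220, 0.561240) = 0.083938 rad, from sin θ sin δ cos φ₁ over cos δ − sin φ₁ sin φ₂.
Hence λ₂ = -116.0736° + 4.8093° = -111.2643°.

latitude 42.8089°, longitude -111.2643°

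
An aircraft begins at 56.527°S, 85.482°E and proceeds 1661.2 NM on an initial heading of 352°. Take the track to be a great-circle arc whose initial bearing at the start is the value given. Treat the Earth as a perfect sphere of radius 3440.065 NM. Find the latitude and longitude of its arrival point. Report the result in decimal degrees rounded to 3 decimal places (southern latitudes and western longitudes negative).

latitude -29.022°, longitude 81.244°

The arc subtends δ = 1661.2/3440.065 = 0.482898 rad at the centre.
Converting: φ₁ = -0.986582 rad, θ = 6.143559 rad.
sin φ₂ = sin φ₁ cos δ + cos φ₁ sin δ cos θ = (-0.834146)(0.885653) + (0.551544)(0.464348)(0.990268) = -0.485148
φ₂ = asin(-0.485148) = -0.506533 rad = -29.022°.
For the longitude increment, Δλ = atan2( sin θ sin δ cos φ₁, cos δ − sin φ₁ sin φ₂ ) = atan2(-0.035643, 0.480969) = -4.238°.
λ₂ = λ₁ + Δλ = 81.244°.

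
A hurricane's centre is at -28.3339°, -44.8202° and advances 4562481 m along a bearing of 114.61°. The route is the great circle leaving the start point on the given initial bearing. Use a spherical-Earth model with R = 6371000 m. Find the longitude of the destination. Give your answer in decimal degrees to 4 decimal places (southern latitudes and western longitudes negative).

Angular distance δ = d/R = 4562481 / 6371000 = 0.716133 rad.
Start latitude φ₁ = -0.494520 rad; initial bearing θ = 2.000322 rad.
Applying the spherical law of cosines for sides, sin φ₂ = sin φ₁ cos δ + cos φ₁ sin δ cos θ = -0.598650, so φ₂ = -36.7733°.
For the longitude increment, Δλ = atan2( sin θ sin δ cos φ₁, cos δ − sin φ₁ sin φ₂ ) = atan2(0.525337, 0.470225) = 48.1685°.
Hence λ₂ = -44.8202° + 48.1685° = 3.3483°.

longitude 3.3483°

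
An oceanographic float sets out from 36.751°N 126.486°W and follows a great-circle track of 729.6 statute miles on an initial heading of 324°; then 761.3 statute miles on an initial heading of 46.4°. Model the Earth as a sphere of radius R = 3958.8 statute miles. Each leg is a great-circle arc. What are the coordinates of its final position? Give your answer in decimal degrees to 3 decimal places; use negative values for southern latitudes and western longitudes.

Apply the spherical direct solution leg by leg, carrying full precision between legs.
Leg 1: from (36.751°, -126.486°), δ = 729.6/3958.8 = 0.184298 rad, θ = 324° → φ = 44.991°, λ = -135.247°.
Leg 2: from (44.991°, -135.247°), δ = 761.3/3958.8 = 0.192306 rad, θ = 46.4° → φ = 51.922°, λ = -122.278°.

latitude 51.922°, longitude -122.278°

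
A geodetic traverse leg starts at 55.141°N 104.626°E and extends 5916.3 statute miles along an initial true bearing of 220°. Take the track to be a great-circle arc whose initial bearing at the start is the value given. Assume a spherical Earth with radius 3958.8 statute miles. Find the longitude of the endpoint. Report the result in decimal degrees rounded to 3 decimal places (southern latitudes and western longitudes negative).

longitude 60.911°

Angular distance δ = d/R = 5916.3 / 3958.8 = 1.494468 rad.
With φ₁ = 55.141° = 0.962392 rad and θ = 220° = 3.839724 rad:
Applying the spherical law of cosines for sides, sin φ₂ = sin φ₁ cos δ + cos φ₁ sin δ cos θ = -0.373993, so φ₂ = -21.962°.
Δλ = atan2( sin θ sin δ cos φ₁ , cos δ − sin φ₁ sin φ₂ ) = atan2(-0.366321, 0.383139) = -0.762963 rad = -43.715°.
λ₂ = λ₁ + Δλ = 60.911°.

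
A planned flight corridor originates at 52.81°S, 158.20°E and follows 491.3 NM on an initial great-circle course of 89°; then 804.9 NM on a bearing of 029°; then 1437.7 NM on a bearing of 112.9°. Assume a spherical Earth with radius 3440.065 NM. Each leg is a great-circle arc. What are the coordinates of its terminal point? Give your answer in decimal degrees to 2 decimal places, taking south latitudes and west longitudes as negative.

Apply the spherical direct solution leg by leg, carrying full precision between legs.
Leg 1: from (-52.81°, 158.20°), δ = 491.3/3440.065 = 0.142817 rad, θ = 89° → φ = -51.91°, λ = 171.54°.
Leg 2: from (-51.91°, 171.54°), δ = 804.9/3440.065 = 0.233978 rad, θ = 29° → φ = -39.83°, λ = 179.95°.
Leg 3: from (-39.83°, 179.95°), δ = 1437.7/3440.065 = 0.417928 rad, θ = 112.9° → φ = -44.96°, λ = -148.15°.

latitude -44.96°, longitude -148.15°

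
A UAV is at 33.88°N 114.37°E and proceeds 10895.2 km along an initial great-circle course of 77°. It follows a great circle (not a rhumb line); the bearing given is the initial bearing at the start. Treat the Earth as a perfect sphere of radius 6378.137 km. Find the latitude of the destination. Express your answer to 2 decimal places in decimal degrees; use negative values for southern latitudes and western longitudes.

latitude 6.24°

The arc subtends δ = 10895.2/6378.137 = 1.708210 rad at the centre.
Start latitude φ₁ = 0.591318 rad; initial bearing θ = 1.343904 rad.
Destination latitude: φ₂ = arcsin( sin φ₁ cos δ + cos φ₁ sin δ cos θ ) = arcsin(0.108634) = 6.24°.
Δλ = atan2( sin θ sin δ cos φ₁ , cos δ − sin φ₁ sin φ₂ ) = atan2(0.801303, -0.197541) = 1.812501 rad = 103.85°.
λ₂ = 114.37° + 103.85° = 218.22°, normalized to (−180°, 180°] → -141.78°.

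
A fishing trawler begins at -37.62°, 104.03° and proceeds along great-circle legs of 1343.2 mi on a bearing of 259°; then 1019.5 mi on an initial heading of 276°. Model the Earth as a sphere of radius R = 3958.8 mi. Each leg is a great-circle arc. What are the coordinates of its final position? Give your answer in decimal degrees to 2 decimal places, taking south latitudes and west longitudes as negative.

Apply the spherical direct solution leg by leg, carrying full precision between legs.
Leg 1: from (-37.62°, 104.03°), δ = 1343.2/3958.8 = 0.339295 rad, θ = 259° → φ = -38.75°, λ = 79.26°.
Leg 2: from (-38.75°, 79.26°), δ = 1019.5/3958.8 = 0.257528 rad, θ = 276° → φ = -35.77°, λ = 61.07°.

latitude -35.77°, longitude 61.07°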